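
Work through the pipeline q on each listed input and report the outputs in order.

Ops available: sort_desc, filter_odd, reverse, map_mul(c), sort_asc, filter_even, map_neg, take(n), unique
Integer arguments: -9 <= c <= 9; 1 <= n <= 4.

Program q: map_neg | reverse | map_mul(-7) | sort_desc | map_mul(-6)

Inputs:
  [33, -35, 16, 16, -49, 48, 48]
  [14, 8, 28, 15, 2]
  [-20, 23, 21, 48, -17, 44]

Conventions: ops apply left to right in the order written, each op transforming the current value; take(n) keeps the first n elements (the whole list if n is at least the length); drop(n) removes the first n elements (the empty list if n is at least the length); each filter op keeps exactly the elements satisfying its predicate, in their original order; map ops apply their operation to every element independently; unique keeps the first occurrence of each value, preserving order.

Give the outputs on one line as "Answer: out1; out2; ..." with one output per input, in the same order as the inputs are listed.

[-2016, -2016, -1386, -672, -672, 1470, 2058]; [-1176, -630, -588, -336, -84]; [-2016, -1848, -966, -882, 714, 840]

Execution, op by op:
  [33, -35, 16, 16, -49, 48, 48] -> [-33, 35, -16, -16, 49, -48, -48] -> [-48, -48, 49, -16, -16, 35, -33] -> [336, 336, -343, 112, 112, -245, 231] -> [336, 336, 231, 112, 112, -245, -343] -> [-2016, -2016, -1386, -672, -672, 1470, 2058]
  [14, 8, 28, 15, 2] -> [-14, -8, -28, -15, -2] -> [-2, -15, -28, -8, -14] -> [14, 105, 196, 56, 98] -> [196, 105, 98, 56, 14] -> [-1176, -630, -588, -336, -84]
  [-20, 23, 21, 48, -17, 44] -> [20, -23, -21, -48, 17, -44] -> [-44, 17, -48, -21, -23, 20] -> [308, -119, 336, 147, 161, -140] -> [336, 308, 161, 147, -119, -140] -> [-2016, -1848, -966, -882, 714, 840]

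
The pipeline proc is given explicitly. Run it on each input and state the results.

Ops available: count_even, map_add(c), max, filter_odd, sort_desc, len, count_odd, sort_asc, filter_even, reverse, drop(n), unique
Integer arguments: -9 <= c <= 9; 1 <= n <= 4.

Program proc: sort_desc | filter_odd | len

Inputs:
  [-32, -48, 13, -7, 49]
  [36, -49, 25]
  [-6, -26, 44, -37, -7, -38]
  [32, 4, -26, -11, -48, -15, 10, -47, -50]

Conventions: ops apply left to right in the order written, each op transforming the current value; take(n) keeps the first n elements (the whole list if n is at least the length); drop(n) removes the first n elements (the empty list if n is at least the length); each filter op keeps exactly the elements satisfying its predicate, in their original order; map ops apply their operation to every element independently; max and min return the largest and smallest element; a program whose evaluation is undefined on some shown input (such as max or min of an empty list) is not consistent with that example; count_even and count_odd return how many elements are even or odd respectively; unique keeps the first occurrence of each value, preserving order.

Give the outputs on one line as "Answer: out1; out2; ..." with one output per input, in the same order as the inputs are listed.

3; 2; 2; 3

Execution, op by op:
  [-32, -48, 13, -7, 49] -> [49, 13, -7, -32, -48] -> [49, 13, -7] -> 3
  [36, -49, 25] -> [36, 25, -49] -> [25, -49] -> 2
  [-6, -26, 44, -37, -7, -38] -> [44, -6, -7, -26, -37, -38] -> [-7, -37] -> 2
  [32, 4, -26, -11, -48, -15, 10, -47, -50] -> [32, 10, 4, -11, -15, -26, -47, -48, -50] -> [-11, -15, -47] -> 3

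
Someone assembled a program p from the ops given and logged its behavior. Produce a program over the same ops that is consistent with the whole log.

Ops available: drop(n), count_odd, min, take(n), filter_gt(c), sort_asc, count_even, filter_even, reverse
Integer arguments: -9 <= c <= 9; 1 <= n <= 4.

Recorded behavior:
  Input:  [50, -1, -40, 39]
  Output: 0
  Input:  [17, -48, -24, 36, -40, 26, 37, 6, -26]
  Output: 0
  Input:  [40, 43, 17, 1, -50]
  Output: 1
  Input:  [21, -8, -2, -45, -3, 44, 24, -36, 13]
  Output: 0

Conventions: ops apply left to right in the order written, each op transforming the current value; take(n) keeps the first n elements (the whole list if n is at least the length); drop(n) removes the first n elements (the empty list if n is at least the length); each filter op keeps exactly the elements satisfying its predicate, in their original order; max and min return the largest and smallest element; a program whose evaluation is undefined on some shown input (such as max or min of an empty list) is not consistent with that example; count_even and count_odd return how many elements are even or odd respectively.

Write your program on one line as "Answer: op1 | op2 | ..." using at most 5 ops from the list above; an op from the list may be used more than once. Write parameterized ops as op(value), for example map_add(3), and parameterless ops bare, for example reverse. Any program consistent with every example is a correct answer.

sort_asc | drop(2) | drop(2) | take(1) | count_odd

Check, running the answer program on each example:
  [50, -1, -40, 39] -> [-40, -1, 39, 50] -> [39, 50] -> [] -> [] -> 0
  [17, -48, -24, 36, -40, 26, 37, 6, -26] -> [-48, -40, -26, -24, 6, 17, 26, 36, 37] -> [-26, -24, 6, 17, 26, 36, 37] -> [6, 17, 26, 36, 37] -> [6] -> 0
  [40, 43, 17, 1, -50] -> [-50, 1, 17, 40, 43] -> [17, 40, 43] -> [43] -> [43] -> 1
  [21, -8, -2, -45, -3, 44, 24, -36, 13] -> [-45, -36, -8, -3, -2, 13, 21, 24, 44] -> [-8, -3, -2, 13, 21, 24, 44] -> [-2, 13, 21, 24, 44] -> [-2] -> 0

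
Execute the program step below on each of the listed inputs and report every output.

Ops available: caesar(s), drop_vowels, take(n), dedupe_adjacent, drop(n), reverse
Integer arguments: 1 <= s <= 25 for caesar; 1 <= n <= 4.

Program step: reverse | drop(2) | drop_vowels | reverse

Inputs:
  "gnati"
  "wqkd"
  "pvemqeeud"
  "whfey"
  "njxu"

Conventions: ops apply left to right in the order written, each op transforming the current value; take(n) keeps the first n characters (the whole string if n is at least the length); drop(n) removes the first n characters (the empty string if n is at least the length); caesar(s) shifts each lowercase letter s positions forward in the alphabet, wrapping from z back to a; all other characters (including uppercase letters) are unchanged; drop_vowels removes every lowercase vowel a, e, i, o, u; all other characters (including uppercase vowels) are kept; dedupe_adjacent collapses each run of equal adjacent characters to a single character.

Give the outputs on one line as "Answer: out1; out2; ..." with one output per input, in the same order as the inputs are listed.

Execution, op by op:
  "gnati" -> "itang" -> "ang" -> "ng" -> "gn"
  "wqkd" -> "dkqw" -> "qw" -> "qw" -> "wq"
  "pvemqeeud" -> "dueeqmevp" -> "eeqmevp" -> "qmvp" -> "pvmq"
  "whfey" -> "yefhw" -> "fhw" -> "fhw" -> "whf"
  "njxu" -> "uxjn" -> "jn" -> "jn" -> "nj"

"gn"; "wq"; "pvmq"; "whf"; "nj"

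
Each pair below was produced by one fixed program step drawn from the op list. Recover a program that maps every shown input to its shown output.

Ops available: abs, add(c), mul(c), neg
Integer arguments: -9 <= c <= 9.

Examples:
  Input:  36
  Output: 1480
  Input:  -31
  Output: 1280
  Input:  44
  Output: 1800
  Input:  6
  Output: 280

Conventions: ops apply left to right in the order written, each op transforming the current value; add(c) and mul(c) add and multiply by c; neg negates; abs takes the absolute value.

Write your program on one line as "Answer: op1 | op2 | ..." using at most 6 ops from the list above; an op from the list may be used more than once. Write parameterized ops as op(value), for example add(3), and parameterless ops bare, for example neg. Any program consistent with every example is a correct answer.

abs | mul(4) | add(6) | add(-2) | mul(-2) | mul(-5)

Check, running the answer program on each example:
  36 -> 36 -> 144 -> 150 -> 148 -> -296 -> 1480
  -31 -> 31 -> 124 -> 130 -> 128 -> -256 -> 1280
  44 -> 44 -> 176 -> 182 -> 180 -> -360 -> 1800
  6 -> 6 -> 24 -> 30 -> 28 -> -56 -> 280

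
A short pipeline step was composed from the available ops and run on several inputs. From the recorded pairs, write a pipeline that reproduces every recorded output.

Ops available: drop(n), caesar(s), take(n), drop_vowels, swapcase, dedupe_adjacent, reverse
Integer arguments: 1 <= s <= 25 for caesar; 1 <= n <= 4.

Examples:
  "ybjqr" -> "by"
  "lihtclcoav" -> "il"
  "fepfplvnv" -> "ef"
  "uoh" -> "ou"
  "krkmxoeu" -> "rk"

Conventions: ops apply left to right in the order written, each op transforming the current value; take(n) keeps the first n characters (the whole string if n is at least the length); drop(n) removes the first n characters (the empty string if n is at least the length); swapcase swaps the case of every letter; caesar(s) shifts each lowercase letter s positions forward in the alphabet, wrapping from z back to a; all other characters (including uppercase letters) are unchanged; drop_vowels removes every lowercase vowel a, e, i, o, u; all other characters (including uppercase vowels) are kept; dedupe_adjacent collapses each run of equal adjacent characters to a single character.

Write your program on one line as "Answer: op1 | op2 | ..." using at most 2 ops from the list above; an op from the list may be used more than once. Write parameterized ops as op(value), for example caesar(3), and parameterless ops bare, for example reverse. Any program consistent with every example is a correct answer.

take(2) | reverse

Check, running the answer program on each example:
  "ybjqr" -> "yb" -> "by"
  "lihtclcoav" -> "li" -> "il"
  "fepfplvnv" -> "fe" -> "ef"
  "uoh" -> "uo" -> "ou"
  "krkmxoeu" -> "kr" -> "rk"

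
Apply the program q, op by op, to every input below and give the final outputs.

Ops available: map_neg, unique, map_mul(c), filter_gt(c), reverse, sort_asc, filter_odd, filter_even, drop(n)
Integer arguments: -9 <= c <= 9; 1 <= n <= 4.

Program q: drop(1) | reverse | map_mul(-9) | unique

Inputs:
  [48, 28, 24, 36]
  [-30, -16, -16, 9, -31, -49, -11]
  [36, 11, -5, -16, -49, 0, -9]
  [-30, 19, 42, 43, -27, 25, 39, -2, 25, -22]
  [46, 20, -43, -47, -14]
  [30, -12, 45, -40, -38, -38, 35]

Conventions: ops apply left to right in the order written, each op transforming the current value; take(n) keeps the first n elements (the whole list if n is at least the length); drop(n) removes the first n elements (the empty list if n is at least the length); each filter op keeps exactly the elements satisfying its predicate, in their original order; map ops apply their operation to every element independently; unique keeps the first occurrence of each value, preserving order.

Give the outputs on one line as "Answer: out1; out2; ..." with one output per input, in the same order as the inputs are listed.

[-324, -216, -252]; [99, 441, 279, -81, 144]; [81, 0, 441, 144, 45, -99]; [198, -225, 18, -351, 243, -387, -378, -171]; [126, 423, 387, -180]; [-315, 342, 360, -405, 108]

Execution, op by op:
  [48, 28, 24, 36] -> [28, 24, 36] -> [36, 24, 28] -> [-324, -216, -252] -> [-324, -216, -252]
  [-30, -16, -16, 9, -31, -49, -11] -> [-16, -16, 9, -31, -49, -11] -> [-11, -49, -31, 9, -16, -16] -> [99, 441, 279, -81, 144, 144] -> [99, 441, 279, -81, 144]
  [36, 11, -5, -16, -49, 0, -9] -> [11, -5, -16, -49, 0, -9] -> [-9, 0, -49, -16, -5, 11] -> [81, 0, 441, 144, 45, -99] -> [81, 0, 441, 144, 45, -99]
  [-30, 19, 42, 43, -27, 25, 39, -2, 25, -22] -> [19, 42, 43, -27, 25, 39, -2, 25, -22] -> [-22, 25, -2, 39, 25, -27, 43, 42, 19] -> [198, -225, 18, -351, -225, 243, -387, -378, -171] -> [198, -225, 18, -351, 243, -387, -378, -171]
  [46, 20, -43, -47, -14] -> [20, -43, -47, -14] -> [-14, -47, -43, 20] -> [126, 423, 387, -180] -> [126, 423, 387, -180]
  [30, -12, 45, -40, -38, -38, 35] -> [-12, 45, -40, -38, -38, 35] -> [35, -38, -38, -40, 45, -12] -> [-315, 342, 342, 360, -405, 108] -> [-315, 342, 360, -405, 108]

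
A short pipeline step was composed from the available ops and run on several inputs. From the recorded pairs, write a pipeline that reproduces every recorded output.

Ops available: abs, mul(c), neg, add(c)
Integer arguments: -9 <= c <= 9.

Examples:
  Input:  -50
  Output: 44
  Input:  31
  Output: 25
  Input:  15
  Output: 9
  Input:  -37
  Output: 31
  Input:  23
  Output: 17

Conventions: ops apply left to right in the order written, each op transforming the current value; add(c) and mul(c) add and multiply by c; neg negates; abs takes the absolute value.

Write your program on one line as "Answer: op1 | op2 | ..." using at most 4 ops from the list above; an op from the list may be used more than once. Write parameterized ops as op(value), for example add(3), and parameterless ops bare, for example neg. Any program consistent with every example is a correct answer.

neg | abs | add(-6)

Check, running the answer program on each example:
  -50 -> 50 -> 50 -> 44
  31 -> -31 -> 31 -> 25
  15 -> -15 -> 15 -> 9
  -37 -> 37 -> 37 -> 31
  23 -> -23 -> 23 -> 17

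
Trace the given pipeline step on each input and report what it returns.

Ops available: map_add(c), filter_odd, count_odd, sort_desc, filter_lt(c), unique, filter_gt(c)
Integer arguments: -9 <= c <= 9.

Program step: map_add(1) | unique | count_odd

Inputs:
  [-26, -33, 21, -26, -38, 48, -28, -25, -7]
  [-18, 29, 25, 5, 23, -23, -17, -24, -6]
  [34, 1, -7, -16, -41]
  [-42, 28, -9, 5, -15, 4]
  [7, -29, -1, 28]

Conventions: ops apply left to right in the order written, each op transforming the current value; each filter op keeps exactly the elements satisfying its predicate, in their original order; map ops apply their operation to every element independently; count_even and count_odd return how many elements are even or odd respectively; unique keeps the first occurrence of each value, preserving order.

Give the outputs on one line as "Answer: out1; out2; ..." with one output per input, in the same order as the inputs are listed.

4; 3; 2; 3; 1

Execution, op by op:
  [-26, -33, 21, -26, -38, 48, -28, -25, -7] -> [-25, -32, 22, -25, -37, 49, -27, -24, -6] -> [-25, -32, 22, -37, 49, -27, -24, -6] -> 4
  [-18, 29, 25, 5, 23, -23, -17, -24, -6] -> [-17, 30, 26, 6, 24, -22, -16, -23, -5] -> [-17, 30, 26, 6, 24, -22, -16, -23, -5] -> 3
  [34, 1, -7, -16, -41] -> [35, 2, -6, -15, -40] -> [35, 2, -6, -15, -40] -> 2
  [-42, 28, -9, 5, -15, 4] -> [-41, 29, -8, 6, -14, 5] -> [-41, 29, -8, 6, -14, 5] -> 3
  [7, -29, -1, 28] -> [8, -28, 0, 29] -> [8, -28, 0, 29] -> 1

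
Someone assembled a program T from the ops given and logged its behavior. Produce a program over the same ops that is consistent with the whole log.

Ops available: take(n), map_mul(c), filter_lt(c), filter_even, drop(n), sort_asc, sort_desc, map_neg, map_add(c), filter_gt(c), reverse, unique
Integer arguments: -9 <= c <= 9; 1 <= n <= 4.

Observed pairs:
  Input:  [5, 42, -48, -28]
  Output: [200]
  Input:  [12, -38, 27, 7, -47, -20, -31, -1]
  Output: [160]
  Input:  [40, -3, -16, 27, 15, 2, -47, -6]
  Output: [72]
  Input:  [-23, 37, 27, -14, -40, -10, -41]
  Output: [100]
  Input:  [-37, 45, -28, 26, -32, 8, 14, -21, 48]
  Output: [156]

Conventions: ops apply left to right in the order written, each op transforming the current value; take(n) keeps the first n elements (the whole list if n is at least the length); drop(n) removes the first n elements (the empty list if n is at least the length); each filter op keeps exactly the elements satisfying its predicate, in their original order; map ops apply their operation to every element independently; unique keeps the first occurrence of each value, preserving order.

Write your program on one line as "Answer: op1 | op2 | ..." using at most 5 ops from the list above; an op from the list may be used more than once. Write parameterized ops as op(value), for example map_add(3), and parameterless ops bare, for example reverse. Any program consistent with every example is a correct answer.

take(3) | map_add(-2) | sort_asc | map_mul(-4) | take(1)

Check, running the answer program on each example:
  [5, 42, -48, -28] -> [5, 42, -48] -> [3, 40, -50] -> [-50, 3, 40] -> [200, -12, -160] -> [200]
  [12, -38, 27, 7, -47, -20, -31, -1] -> [12, -38, 27] -> [10, -40, 25] -> [-40, 10, 25] -> [160, -40, -100] -> [160]
  [40, -3, -16, 27, 15, 2, -47, -6] -> [40, -3, -16] -> [38, -5, -18] -> [-18, -5, 38] -> [72, 20, -152] -> [72]
  [-23, 37, 27, -14, -40, -10, -41] -> [-23, 37, 27] -> [-25, 35, 25] -> [-25, 25, 35] -> [100, -100, -140] -> [100]
  [-37, 45, -28, 26, -32, 8, 14, -21, 48] -> [-37, 45, -28] -> [-39, 43, -30] -> [-39, -30, 43] -> [156, 120, -172] -> [156]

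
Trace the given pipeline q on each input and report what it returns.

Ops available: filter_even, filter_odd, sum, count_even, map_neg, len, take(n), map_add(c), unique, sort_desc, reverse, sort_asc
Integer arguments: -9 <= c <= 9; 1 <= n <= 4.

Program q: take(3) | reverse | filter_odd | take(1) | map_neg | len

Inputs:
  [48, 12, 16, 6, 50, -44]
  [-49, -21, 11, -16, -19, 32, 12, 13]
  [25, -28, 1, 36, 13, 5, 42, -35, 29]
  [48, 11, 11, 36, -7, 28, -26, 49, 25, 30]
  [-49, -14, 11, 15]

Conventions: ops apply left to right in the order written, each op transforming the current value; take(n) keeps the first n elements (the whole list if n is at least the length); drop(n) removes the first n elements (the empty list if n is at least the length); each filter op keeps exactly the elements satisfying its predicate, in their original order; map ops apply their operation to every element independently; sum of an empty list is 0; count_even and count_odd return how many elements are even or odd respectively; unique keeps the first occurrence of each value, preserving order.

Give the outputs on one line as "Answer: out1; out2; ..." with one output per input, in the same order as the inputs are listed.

Execution, op by op:
  [48, 12, 16, 6, 50, -44] -> [48, 12, 16] -> [16, 12, 48] -> [] -> [] -> [] -> 0
  [-49, -21, 11, -16, -19, 32, 12, 13] -> [-49, -21, 11] -> [11, -21, -49] -> [11, -21, -49] -> [11] -> [-11] -> 1
  [25, -28, 1, 36, 13, 5, 42, -35, 29] -> [25, -28, 1] -> [1, -28, 25] -> [1, 25] -> [1] -> [-1] -> 1
  [48, 11, 11, 36, -7, 28, -26, 49, 25, 30] -> [48, 11, 11] -> [11, 11, 48] -> [11, 11] -> [11] -> [-11] -> 1
  [-49, -14, 11, 15] -> [-49, -14, 11] -> [11, -14, -49] -> [11, -49] -> [11] -> [-11] -> 1

0; 1; 1; 1; 1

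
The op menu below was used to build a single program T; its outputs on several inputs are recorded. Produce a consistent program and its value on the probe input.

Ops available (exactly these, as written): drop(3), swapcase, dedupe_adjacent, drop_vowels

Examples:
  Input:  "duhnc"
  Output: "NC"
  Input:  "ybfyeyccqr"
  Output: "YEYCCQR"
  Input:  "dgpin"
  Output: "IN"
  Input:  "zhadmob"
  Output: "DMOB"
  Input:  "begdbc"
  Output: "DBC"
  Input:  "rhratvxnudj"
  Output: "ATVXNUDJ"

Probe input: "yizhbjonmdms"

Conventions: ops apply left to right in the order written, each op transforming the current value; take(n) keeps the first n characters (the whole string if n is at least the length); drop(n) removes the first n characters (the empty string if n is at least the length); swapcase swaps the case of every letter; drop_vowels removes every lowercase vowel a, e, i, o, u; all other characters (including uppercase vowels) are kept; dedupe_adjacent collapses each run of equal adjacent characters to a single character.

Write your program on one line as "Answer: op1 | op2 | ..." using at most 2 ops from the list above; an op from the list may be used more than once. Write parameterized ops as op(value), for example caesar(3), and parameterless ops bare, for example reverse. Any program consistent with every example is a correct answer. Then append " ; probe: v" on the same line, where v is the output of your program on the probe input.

swapcase | drop(3) ; probe: "HBJONMDMS"

Check, running the answer program on each example:
  "duhnc" -> "DUHNC" -> "NC"
  "ybfyeyccqr" -> "YBFYEYCCQR" -> "YEYCCQR"
  "dgpin" -> "DGPIN" -> "IN"
  "zhadmob" -> "ZHADMOB" -> "DMOB"
  "begdbc" -> "BEGDBC" -> "DBC"
  "rhratvxnudj" -> "RHRATVXNUDJ" -> "ATVXNUDJ"
  probe: "yizhbjonmdms" -> "YIZHBJONMDMS" -> "HBJONMDMS"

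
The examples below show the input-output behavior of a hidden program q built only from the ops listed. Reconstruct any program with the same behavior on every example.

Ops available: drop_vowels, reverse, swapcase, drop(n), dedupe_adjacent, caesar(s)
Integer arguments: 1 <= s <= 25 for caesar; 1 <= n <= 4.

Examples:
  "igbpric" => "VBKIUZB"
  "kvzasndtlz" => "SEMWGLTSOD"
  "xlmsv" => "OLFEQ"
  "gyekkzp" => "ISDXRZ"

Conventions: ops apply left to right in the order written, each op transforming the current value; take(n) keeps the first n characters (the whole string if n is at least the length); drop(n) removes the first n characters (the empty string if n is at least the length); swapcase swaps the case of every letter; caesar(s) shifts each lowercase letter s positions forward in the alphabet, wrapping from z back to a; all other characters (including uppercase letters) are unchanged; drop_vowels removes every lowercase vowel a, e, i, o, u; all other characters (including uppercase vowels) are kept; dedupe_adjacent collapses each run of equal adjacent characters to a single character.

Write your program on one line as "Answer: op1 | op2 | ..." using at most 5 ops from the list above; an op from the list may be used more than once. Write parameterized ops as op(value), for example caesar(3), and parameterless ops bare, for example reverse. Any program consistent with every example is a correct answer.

caesar(22) | caesar(23) | reverse | swapcase | dedupe_adjacent

Check, running the answer program on each example:
  "igbpric" -> "ecxlney" -> "bzuikbv" -> "vbkiuzb" -> "VBKIUZB" -> "VBKIUZB"
  "kvzasndtlz" -> "grvwojzphv" -> "dostlgwmes" -> "semwgltsod" -> "SEMWGLTSOD" -> "SEMWGLTSOD"
  "xlmsv" -> "thior" -> "qeflo" -> "olfeq" -> "OLFEQ" -> "OLFEQ"
  "gyekkzp" -> "cuaggvl" -> "zrxddsi" -> "isddxrz" -> "ISDDXRZ" -> "ISDXRZ"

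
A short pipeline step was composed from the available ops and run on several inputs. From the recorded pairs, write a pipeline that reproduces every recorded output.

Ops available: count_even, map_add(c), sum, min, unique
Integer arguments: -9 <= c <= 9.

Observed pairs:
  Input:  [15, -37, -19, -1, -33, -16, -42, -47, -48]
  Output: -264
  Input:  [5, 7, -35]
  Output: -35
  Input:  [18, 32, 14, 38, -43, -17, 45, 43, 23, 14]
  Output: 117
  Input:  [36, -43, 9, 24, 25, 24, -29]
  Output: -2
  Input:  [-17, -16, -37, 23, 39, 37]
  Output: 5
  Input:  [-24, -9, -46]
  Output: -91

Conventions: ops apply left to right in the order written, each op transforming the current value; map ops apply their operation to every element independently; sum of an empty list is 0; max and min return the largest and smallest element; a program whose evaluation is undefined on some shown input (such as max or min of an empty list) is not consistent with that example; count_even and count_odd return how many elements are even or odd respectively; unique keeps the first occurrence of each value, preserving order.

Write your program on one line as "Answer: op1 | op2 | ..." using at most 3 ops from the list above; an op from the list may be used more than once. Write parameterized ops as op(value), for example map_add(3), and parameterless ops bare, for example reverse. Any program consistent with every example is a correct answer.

map_add(-4) | unique | sum

Check, running the answer program on each example:
  [15, -37, -19, -1, -33, -16, -42, -47, -48] -> [11, -41, -23, -5, -37, -20, -46, -51, -52] -> [11, -41, -23, -5, -37, -20, -46, -51, -52] -> -264
  [5, 7, -35] -> [1, 3, -39] -> [1, 3, -39] -> -35
  [18, 32, 14, 38, -43, -17, 45, 43, 23, 14] -> [14, 28, 10, 34, -47, -21, 41, 39, 19, 10] -> [14, 28, 10, 34, -47, -21, 41, 39, 19] -> 117
  [36, -43, 9, 24, 25, 24, -29] -> [32, -47, 5, 20, 21, 20, -33] -> [32, -47, 5, 20, 21, -33] -> -2
  [-17, -16, -37, 23, 39, 37] -> [-21, -20, -41, 19, 35, 33] -> [-21, -20, -41, 19, 35, 33] -> 5
  [-24, -9, -46] -> [-28, -13, -50] -> [-28, -13, -50] -> -91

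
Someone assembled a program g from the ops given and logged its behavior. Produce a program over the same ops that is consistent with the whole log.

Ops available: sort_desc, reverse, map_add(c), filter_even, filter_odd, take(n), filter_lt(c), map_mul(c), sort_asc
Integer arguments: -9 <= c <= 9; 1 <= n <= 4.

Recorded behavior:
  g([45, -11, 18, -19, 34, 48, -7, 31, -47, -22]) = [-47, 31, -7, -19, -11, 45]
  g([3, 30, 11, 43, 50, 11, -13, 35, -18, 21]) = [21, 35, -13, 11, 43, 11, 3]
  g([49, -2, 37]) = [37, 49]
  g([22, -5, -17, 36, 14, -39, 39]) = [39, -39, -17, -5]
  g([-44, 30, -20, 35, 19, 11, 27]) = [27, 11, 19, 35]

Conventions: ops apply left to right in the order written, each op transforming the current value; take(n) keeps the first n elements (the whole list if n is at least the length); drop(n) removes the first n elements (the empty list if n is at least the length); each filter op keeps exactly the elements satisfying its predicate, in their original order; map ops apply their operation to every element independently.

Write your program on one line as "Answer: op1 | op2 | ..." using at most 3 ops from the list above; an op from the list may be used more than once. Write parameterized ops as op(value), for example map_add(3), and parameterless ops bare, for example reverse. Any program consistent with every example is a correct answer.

reverse | filter_odd

Check, running the answer program on each example:
  [45, -11, 18, -19, 34, 48, -7, 31, -47, -22] -> [-22, -47, 31, -7, 48, 34, -19, 18, -11, 45] -> [-47, 31, -7, -19, -11, 45]
  [3, 30, 11, 43, 50, 11, -13, 35, -18, 21] -> [21, -18, 35, -13, 11, 50, 43, 11, 30, 3] -> [21, 35, -13, 11, 43, 11, 3]
  [49, -2, 37] -> [37, -2, 49] -> [37, 49]
  [22, -5, -17, 36, 14, -39, 39] -> [39, -39, 14, 36, -17, -5, 22] -> [39, -39, -17, -5]
  [-44, 30, -20, 35, 19, 11, 27] -> [27, 11, 19, 35, -20, 30, -44] -> [27, 11, 19, 35]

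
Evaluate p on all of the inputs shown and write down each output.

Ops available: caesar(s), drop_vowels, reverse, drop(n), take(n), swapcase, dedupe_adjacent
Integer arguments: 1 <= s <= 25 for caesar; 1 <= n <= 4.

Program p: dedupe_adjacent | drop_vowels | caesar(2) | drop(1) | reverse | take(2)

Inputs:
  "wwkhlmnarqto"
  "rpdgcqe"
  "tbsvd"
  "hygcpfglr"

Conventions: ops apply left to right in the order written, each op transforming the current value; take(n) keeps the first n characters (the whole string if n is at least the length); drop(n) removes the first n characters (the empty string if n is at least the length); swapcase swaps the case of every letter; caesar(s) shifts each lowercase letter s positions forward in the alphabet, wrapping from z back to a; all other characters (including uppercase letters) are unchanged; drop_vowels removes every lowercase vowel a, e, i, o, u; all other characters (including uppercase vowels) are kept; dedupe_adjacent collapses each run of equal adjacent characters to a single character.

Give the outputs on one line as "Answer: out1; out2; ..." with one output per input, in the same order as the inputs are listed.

"vs"; "se"; "fx"; "tn"

Execution, op by op:
  "wwkhlmnarqto" -> "wkhlmnarqto" -> "wkhlmnrqt" -> "ymjnoptsv" -> "mjnoptsv" -> "vstponjm" -> "vs"
  "rpdgcqe" -> "rpdgcqe" -> "rpdgcq" -> "trfies" -> "rfies" -> "seifr" -> "se"
  "tbsvd" -> "tbsvd" -> "tbsvd" -> "vduxf" -> "duxf" -> "fxud" -> "fx"
  "hygcpfglr" -> "hygcpfglr" -> "hygcpfglr" -> "jaierhint" -> "aierhint" -> "tnihreia" -> "tn"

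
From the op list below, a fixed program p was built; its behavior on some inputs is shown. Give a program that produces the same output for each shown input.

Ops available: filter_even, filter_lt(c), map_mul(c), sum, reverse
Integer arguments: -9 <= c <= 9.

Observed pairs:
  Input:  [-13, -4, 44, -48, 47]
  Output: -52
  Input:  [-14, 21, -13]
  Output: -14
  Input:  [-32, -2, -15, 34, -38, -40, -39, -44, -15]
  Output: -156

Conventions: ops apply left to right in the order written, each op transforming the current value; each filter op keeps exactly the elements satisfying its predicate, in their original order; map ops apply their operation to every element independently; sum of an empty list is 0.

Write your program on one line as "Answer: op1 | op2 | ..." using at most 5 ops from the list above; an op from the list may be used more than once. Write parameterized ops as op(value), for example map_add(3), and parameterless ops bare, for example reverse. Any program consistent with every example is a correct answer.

reverse | filter_lt(8) | reverse | filter_even | sum

Check, running the answer program on each example:
  [-13, -4, 44, -48, 47] -> [47, -48, 44, -4, -13] -> [-48, -4, -13] -> [-13, -4, -48] -> [-4, -48] -> -52
  [-14, 21, -13] -> [-13, 21, -14] -> [-13, -14] -> [-14, -13] -> [-14] -> -14
  [-32, -2, -15, 34, -38, -40, -39, -44, -15] -> [-15, -44, -39, -40, -38, 34, -15, -2, -32] -> [-15, -44, -39, -40, -38, -15, -2, -32] -> [-32, -2, -15, -38, -40, -39, -44, -15] -> [-32, -2, -38, -40, -44] -> -156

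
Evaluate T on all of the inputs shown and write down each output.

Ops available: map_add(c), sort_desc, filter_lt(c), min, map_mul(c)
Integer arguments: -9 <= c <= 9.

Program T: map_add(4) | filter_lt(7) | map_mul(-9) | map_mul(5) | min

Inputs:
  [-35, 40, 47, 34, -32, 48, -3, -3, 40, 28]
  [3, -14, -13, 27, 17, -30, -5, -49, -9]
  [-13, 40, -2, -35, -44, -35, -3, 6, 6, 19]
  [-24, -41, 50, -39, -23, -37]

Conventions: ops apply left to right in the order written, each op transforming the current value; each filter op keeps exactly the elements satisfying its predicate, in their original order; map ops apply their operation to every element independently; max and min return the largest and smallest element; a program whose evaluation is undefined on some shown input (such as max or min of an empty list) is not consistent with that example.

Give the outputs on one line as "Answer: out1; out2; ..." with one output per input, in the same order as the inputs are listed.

Execution, op by op:
  [-35, 40, 47, 34, -32, 48, -3, -3, 40, 28] -> [-31, 44, 51, 38, -28, 52, 1, 1, 44, 32] -> [-31, -28, 1, 1] -> [279, 252, -9, -9] -> [1395, 1260, -45, -45] -> -45
  [3, -14, -13, 27, 17, -30, -5, -49, -9] -> [7, -10, -9, 31, 21, -26, -1, -45, -5] -> [-10, -9, -26, -1, -45, -5] -> [90, 81, 234, 9, 405, 45] -> [450, 405, 1170, 45, 2025, 225] -> 45
  [-13, 40, -2, -35, -44, -35, -3, 6, 6, 19] -> [-9, 44, 2, -31, -40, -31, 1, 10, 10, 23] -> [-9, 2, -31, -40, -31, 1] -> [81, -18, 279, 360, 279, -9] -> [405, -90, 1395, 1800, 1395, -45] -> -90
  [-24, -41, 50, -39, -23, -37] -> [-20, -37, 54, -35, -19, -33] -> [-20, -37, -35, -19, -33] -> [180, 333, 315, 171, 297] -> [900, 1665, 1575, 855, 1485] -> 855

-45; 45; -90; 855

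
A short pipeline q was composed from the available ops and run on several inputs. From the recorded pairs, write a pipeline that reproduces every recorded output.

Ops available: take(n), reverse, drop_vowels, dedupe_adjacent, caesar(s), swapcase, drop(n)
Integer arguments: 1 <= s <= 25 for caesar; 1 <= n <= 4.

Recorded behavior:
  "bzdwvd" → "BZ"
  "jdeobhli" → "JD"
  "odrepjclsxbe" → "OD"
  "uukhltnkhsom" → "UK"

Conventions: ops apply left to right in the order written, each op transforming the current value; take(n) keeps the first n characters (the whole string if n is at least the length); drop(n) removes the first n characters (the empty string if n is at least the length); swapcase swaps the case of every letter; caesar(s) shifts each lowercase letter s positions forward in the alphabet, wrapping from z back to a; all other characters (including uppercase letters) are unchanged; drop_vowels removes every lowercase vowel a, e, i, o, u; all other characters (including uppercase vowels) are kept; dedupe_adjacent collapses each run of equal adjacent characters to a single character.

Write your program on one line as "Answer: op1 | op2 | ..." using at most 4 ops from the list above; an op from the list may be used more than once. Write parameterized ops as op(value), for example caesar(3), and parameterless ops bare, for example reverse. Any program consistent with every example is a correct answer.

dedupe_adjacent | take(4) | swapcase | take(2)

Check, running the answer program on each example:
  "bzdwvd" -> "bzdwvd" -> "bzdw" -> "BZDW" -> "BZ"
  "jdeobhli" -> "jdeobhli" -> "jdeo" -> "JDEO" -> "JD"
  "odrepjclsxbe" -> "odrepjclsxbe" -> "odre" -> "ODRE" -> "OD"
  "uukhltnkhsom" -> "ukhltnkhsom" -> "ukhl" -> "UKHL" -> "UK"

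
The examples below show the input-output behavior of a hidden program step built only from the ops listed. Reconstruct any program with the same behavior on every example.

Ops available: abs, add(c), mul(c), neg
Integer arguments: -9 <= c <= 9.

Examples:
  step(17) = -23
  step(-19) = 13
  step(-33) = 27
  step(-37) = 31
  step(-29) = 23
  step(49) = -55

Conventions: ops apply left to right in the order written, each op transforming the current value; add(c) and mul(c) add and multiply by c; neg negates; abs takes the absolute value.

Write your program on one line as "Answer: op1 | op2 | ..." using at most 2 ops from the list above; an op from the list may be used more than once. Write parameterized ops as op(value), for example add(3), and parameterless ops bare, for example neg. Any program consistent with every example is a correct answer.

add(6) | neg

Check, running the answer program on each example:
  17 -> 23 -> -23
  -19 -> -13 -> 13
  -33 -> -27 -> 27
  -37 -> -31 -> 31
  -29 -> -23 -> 23
  49 -> 55 -> -55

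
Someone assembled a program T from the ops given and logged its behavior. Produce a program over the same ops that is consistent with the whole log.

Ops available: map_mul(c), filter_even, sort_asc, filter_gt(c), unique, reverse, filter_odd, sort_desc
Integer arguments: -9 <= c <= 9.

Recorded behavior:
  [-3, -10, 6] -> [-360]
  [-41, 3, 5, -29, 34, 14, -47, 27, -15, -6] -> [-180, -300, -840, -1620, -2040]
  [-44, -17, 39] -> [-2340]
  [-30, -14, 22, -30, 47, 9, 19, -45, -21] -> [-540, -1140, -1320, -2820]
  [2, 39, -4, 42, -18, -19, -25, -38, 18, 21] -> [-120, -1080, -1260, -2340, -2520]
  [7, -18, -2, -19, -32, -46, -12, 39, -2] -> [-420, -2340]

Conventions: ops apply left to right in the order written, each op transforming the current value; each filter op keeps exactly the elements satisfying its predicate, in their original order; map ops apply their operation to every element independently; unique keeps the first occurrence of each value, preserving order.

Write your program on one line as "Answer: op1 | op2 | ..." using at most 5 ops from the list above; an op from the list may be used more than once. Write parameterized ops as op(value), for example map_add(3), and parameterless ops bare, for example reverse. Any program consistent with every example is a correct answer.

map_mul(5) | filter_gt(3) | sort_asc | map_mul(4) | map_mul(-3)

Check, running the answer program on each example:
  [-3, -10, 6] -> [-15, -50, 30] -> [30] -> [30] -> [120] -> [-360]
  [-41, 3, 5, -29, 34, 14, -47, 27, -15, -6] -> [-205, 15, 25, -145, 170, 70, -235, 135, -75, -30] -> [15, 25, 170, 70, 135] -> [15, 25, 70, 135, 170] -> [60, 100, 280, 540, 680] -> [-180, -300, -840, -1620, -2040]
  [-44, -17, 39] -> [-220, -85, 195] -> [195] -> [195] -> [780] -> [-2340]
  [-30, -14, 22, -30, 47, 9, 19, -45, -21] -> [-150, -70, 110, -150, 235, 45, 95, -225, -105] -> [110, 235, 45, 95] -> [45, 95, 110, 235] -> [180, 380, 440, 940] -> [-540, -1140, -1320, -2820]
  [2, 39, -4, 42, -18, -19, -25, -38, 18, 21] -> [10, 195, -20, 210, -90, -95, -125, -190, 90, 105] -> [10, 195, 210, 90, 105] -> [10, 90, 105, 195, 210] -> [40, 360, 420, 780, 840] -> [-120, -1080, -1260, -2340, -2520]
  [7, -18, -2, -19, -32, -46, -12, 39, -2] -> [35, -90, -10, -95, -160, -230, -60, 195, -10] -> [35, 195] -> [35, 195] -> [140, 780] -> [-420, -2340]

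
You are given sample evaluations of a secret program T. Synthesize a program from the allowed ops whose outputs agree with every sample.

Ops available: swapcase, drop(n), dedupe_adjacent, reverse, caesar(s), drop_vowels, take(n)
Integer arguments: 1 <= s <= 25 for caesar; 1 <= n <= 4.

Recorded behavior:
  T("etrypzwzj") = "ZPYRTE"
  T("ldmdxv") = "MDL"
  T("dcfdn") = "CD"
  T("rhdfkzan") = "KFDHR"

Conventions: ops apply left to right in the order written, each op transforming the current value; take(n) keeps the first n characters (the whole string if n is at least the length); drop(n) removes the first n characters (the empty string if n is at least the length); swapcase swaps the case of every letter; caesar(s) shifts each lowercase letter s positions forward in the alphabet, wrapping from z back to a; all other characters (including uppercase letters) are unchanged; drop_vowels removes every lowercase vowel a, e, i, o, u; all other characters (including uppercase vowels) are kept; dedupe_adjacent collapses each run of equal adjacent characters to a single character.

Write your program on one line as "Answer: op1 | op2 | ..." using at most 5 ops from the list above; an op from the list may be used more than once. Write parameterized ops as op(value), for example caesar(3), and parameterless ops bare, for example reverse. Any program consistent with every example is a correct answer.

reverse | drop(1) | drop(2) | swapcase

Check, running the answer program on each example:
  "etrypzwzj" -> "jzwzpyrte" -> "zwzpyrte" -> "zpyrte" -> "ZPYRTE"
  "ldmdxv" -> "vxdmdl" -> "xdmdl" -> "mdl" -> "MDL"
  "dcfdn" -> "ndfcd" -> "dfcd" -> "cd" -> "CD"
  "rhdfkzan" -> "nazkfdhr" -> "azkfdhr" -> "kfdhr" -> "KFDHR"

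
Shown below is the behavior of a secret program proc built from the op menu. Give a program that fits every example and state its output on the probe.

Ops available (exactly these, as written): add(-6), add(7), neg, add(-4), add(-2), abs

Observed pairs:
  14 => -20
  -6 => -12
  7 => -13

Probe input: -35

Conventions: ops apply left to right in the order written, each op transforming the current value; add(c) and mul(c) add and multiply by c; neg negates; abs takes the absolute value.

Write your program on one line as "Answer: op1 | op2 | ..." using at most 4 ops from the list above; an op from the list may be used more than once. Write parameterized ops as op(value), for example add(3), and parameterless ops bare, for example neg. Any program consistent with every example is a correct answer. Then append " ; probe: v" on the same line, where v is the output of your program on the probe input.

abs | neg | add(-6) ; probe: -41

Check, running the answer program on each example:
  14 -> 14 -> -14 -> -20
  -6 -> 6 -> -6 -> -12
  7 -> 7 -> -7 -> -13
  probe: -35 -> 35 -> -35 -> -41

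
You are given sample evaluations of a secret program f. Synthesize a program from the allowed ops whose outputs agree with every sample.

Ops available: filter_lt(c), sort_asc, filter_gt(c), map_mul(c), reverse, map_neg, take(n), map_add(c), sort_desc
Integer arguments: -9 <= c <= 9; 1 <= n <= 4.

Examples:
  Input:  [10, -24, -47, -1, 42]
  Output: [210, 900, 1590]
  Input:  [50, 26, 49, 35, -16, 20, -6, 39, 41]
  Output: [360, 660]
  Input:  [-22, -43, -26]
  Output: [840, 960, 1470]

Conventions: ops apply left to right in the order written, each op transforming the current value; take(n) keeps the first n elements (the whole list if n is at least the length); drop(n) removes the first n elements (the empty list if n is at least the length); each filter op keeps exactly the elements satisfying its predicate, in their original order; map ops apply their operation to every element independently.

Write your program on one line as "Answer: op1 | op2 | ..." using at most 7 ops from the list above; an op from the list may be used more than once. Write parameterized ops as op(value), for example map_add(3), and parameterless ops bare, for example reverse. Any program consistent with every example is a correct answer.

map_add(-6) | map_neg | sort_asc | map_mul(6) | filter_gt(7) | map_mul(5)

Check, running the answer program on each example:
  [10, -24, -47, -1, 42] -> [4, -30, -53, -7, 36] -> [-4, 30, 53, 7, -36] -> [-36, -4, 7, 30, 53] -> [-216, -24, 42, 180, 318] -> [42, 180, 318] -> [210, 900, 1590]
  [50, 26, 49, 35, -16, 20, -6, 39, 41] -> [44, 20, 43, 29, -22, 14, -12, 33, 35] -> [-44, -20, -43, -29, 22, -14, 12, -33, -35] -> [-44, -43, -35, -33, -29, -20, -14, 12, 22] -> [-264, -258, -210, -198, -174, -120, -84, 72, 132] -> [72, 132] -> [360, 660]
  [-22, -43, -26] -> [-28, -49, -32] -> [28, 49, 32] -> [28, 32, 49] -> [168, 192, 294] -> [168, 192, 294] -> [840, 960, 1470]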